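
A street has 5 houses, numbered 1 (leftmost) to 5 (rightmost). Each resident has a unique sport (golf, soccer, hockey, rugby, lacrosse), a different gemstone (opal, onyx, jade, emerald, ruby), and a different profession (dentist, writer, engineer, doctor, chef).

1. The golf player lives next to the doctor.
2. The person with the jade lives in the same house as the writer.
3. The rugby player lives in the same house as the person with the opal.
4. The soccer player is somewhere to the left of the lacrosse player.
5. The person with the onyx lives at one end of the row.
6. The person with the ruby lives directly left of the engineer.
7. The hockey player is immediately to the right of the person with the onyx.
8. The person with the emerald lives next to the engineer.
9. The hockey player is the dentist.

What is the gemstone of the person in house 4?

emerald

Clue 7: the hockey player is in house 2.
From clue 7, the person with the onyx must be in house 1.
By clue 9, the dentist is in house 2.
So house 1 gets soccer for sport.
House 1's profession must be chef (nothing else left).
The golf player is narrowed to house 3 or 4 or 5; consider each.
Placing it in house 3 and house 4 leads to a contradiction, so it's in house 5.
By clue 1, the doctor is in house 4.
House 5's gemstone must be jade (nothing else left).
By clue 2, the writer is in house 5.
House 3 gemstone: only opal fits.
House 3's profession must be engineer (nothing else left).
Clue 3: the rugby player is in house 3.
From clue 6, the person with the ruby must be in house 2.
So house 4 gets lacrosse for sport.
The only gemstone still possible for house 4 is emerald.
So: house 1 = soccer/onyx/chef, house 2 = hockey/ruby/dentist, house 3 = rugby/opal/engineer, house 4 = lacrosse/emerald/doctor, house 5 = golf/jade/writer.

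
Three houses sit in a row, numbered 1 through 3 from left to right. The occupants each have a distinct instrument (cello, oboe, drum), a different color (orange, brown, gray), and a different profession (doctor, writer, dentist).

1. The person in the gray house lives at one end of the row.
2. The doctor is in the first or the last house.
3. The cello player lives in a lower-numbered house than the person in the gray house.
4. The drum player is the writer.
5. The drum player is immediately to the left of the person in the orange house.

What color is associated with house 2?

orange

By clue 3, the person in the gray house is in house 3.
House 3 instrument: only oboe fits.
House 1 color: only brown fits.
That leaves orange as the color for house 2.
Clue 5 places the drum player in house 1.
That leaves cello as the instrument for house 2.
From clue 4, the writer must be in house 1.
So house 2 gets dentist for profession.
The only profession still possible for house 3 is doctor.
So: house 1 = drum/brown/writer, house 2 = cello/orange/dentist, house 3 = oboe/gray/doctor.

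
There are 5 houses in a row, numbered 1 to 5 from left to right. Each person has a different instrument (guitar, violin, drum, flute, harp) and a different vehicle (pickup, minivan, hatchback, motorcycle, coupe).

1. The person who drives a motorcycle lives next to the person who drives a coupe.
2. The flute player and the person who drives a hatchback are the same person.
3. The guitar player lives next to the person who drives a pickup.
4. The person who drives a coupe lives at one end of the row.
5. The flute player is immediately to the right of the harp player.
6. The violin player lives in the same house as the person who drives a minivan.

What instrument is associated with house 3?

The person who drives a coupe is narrowed to house 1 or 5; consider each.
Placing it in house 5 leads to a contradiction, so it's in house 1.
Clue 1 places the person who drives a motorcycle in house 2.
So house 1 gets drum for instrument.
The flute player is narrowed to house 3 or 4 or 5; consider each.
Placing it in house 3 and house 5 leads to a contradiction, so it's in house 4.
The person who drives a hatchback is in house 4 (clue 2).
The harp player is in house 3 (clue 5).
That leaves guitar as the instrument for house 2.
So house 5 gets violin for instrument.
By clue 3, the person who drives a pickup is in house 3.
By clue 6, the person who drives a minivan is in house 5.
So: house 1 = drum/coupe, house 2 = guitar/motorcycle, house 3 = harp/pickup, house 4 = flute/hatchback, house 5 = violin/minivan.

harp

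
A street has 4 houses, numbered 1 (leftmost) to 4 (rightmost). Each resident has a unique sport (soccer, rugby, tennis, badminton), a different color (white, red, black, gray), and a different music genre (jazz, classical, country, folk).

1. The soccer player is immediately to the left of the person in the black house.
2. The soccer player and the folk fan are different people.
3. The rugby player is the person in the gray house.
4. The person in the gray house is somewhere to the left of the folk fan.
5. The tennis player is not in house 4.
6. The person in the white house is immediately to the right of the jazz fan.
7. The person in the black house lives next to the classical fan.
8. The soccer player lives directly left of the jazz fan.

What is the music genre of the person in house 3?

jazz

That leaves badminton as the sport for house 4.
The soccer player is narrowed to house 1 or 2; consider each.
Placing it in house 1 leads to a contradiction, so it's in house 2.
Clue 1 places the person in the black house in house 3.
The jazz fan is in house 3 (clue 8).
So house 1 gets country for music genre.
That leaves classical as the music genre for house 2.
So house 4 gets folk for music genre.
By clue 3, the rugby player is in house 1.
Clue 3: the person in the gray house is in house 1.
House 3 sport: only tennis fits.
That leaves red as the color for house 2.
So house 4 gets white for color.
So: house 1 = rugby/gray/country, house 2 = soccer/red/classical, house 3 = tennis/black/jazz, house 4 = badminton/white/folk.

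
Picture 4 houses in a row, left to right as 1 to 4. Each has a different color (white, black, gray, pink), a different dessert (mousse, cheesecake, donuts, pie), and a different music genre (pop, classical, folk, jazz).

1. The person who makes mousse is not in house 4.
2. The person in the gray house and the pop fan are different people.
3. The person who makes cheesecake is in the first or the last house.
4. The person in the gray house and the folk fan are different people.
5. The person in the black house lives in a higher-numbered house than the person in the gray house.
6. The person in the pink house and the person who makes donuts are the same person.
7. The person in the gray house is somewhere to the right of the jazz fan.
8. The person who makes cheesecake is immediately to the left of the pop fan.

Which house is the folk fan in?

4

From clue 8, the person who makes cheesecake must be in house 1.
From clue 8, the pop fan must be in house 2.
That leaves jazz as the music genre for house 1.
From clue 2, the person in the gray house must be in house 3.
Clue 4: the folk fan is in house 4.
The person in the black house is in house 4 (clue 5).
House 1's color must be white (nothing else left).
The only color still possible for house 2 is pink.
House 3's music genre must be classical (nothing else left).
By clue 6, the person who makes donuts is in house 2.
House 4 dessert: only pie fits.
The only dessert still possible for house 3 is mousse.
So: house 1 = white/cheesecake/jazz, house 2 = pink/donuts/pop, house 3 = gray/mousse/classical, house 4 = black/pie/folk.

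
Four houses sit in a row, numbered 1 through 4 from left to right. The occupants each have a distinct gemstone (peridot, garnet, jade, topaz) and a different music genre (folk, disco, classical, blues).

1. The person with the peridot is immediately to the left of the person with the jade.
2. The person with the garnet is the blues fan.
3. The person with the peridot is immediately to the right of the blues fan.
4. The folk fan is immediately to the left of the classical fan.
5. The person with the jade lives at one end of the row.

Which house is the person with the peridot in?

By clue 5, the person with the jade is in house 4.
The person with the peridot is in house 3 (clue 1).
The blues fan is in house 2 (clue 3).
The person with the garnet is in house 2 (clue 2).
Clue 4 places the folk fan in house 3.
Clue 4: the classical fan is in house 4.
House 1 gemstone: only topaz fits.
House 1 music genre: only disco fits.
So: house 1 = topaz/disco, house 2 = garnet/blues, house 3 = peridot/folk, house 4 = jade/classical.

3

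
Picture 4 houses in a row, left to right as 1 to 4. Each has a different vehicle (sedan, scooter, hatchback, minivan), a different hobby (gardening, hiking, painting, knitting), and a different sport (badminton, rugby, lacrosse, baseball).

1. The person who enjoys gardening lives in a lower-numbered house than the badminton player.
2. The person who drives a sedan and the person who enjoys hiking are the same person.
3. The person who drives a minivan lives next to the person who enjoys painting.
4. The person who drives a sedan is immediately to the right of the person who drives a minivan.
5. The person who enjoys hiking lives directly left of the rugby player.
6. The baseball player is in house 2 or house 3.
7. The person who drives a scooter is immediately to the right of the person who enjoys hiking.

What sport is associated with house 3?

So house 1 gets lacrosse for sport.
The only hobby still possible for house 4 is knitting.
The person who drives a minivan is narrowed to house 1 or 2; consider each.
Placing it in house 1 leads to a contradiction, so it's in house 2.
Clue 4: the person who drives a sedan is in house 3.
That leaves hatchback as the vehicle for house 1.
So house 4 gets scooter for vehicle.
By clue 2, the person who enjoys hiking is in house 3.
By clue 5, the rugby player is in house 4.
House 1's hobby must be painting (nothing else left).
House 2's hobby must be gardening (nothing else left).
The badminton player is in house 3 (clue 1).
So house 2 gets baseball for sport.
So: house 1 = hatchback/painting/lacrosse, house 2 = minivan/gardening/baseball, house 3 = sedan/hiking/badminton, house 4 = scooter/knitting/rugby.

badminton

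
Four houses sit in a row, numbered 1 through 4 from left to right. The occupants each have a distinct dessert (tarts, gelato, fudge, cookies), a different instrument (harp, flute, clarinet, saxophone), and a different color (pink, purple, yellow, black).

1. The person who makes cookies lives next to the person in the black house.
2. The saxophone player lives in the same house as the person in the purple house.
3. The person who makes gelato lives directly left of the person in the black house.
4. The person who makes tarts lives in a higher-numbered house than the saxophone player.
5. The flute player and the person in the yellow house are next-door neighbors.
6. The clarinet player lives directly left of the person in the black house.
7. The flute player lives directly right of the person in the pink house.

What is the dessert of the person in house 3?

The person who makes gelato is narrowed to house 1 or 2 or 3; consider each.
Placing it in house 1 and house 3 leads to a contradiction, so it's in house 2.
By clue 3, the person in the black house is in house 3.
From clue 6, the clarinet player must be in house 2.
So house 4 gets yellow for color.
The person who makes cookies is in house 4 (clue 1).
By clue 2, the saxophone player is in house 1.
Clue 2 places the person in the purple house in house 1.
By clue 5, the flute player is in house 3.
Clue 7: the person in the pink house is in house 2.
House 1's dessert must be fudge (nothing else left).
The only dessert still possible for house 3 is tarts.
So house 4 gets harp for instrument.
So: house 1 = fudge/saxophone/purple, house 2 = gelato/clarinet/pink, house 3 = tarts/flute/black, house 4 = cookies/harp/yellow.

tarts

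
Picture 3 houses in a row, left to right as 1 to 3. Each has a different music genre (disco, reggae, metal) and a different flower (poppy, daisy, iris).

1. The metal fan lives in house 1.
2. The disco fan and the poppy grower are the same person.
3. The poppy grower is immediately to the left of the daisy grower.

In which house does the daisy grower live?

3

The metal fan is in house 1 (clue 1).
By clue 2, the disco fan is in house 2.
The poppy grower is in house 2 (clue 2).
Clue 3: the daisy grower is in house 3.
The only music genre still possible for house 3 is reggae.
So house 1 gets iris for flower.
So: house 1 = metal/iris, house 2 = disco/poppy, house 3 = reggae/daisy.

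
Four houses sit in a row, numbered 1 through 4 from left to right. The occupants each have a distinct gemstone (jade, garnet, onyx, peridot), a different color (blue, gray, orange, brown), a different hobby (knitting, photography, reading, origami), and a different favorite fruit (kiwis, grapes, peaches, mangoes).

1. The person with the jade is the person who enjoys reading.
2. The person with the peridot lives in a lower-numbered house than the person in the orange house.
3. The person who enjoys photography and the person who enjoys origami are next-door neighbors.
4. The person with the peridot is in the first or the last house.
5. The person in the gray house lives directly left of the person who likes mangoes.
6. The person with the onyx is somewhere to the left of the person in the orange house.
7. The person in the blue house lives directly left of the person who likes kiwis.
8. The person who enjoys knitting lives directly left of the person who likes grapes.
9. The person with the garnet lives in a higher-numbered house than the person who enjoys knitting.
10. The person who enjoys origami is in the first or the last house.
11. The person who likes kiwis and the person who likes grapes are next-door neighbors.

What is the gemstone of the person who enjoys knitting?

peridot

The person with the peridot is in house 1 (clue 4).
House 1's favorite fruit must be peaches (nothing else left).
The person with the onyx is narrowed to house 2 or 3; consider each.
Placing it in house 2 leads to a contradiction, so it's in house 3.
From clue 6, the person in the orange house must be in house 4.
The person with the garnet is narrowed to house 2 or 4; consider each.
Placing it in house 2 leads to a contradiction, so it's in house 4.
That leaves jade as the gemstone for house 2.
Clue 1 places the person who enjoys reading in house 2.
The only hobby still possible for house 4 is origami.
Clue 11 places the person who likes kiwis in house 3.
House 1's hobby must be knitting (nothing else left).
House 3 hobby: only photography fits.
From clue 7, the person in the blue house must be in house 2.
By clue 8, the person who likes grapes is in house 2.
House 4's favorite fruit must be mangoes (nothing else left).
Clue 5 places the person in the gray house in house 3.
House 1's color must be brown (nothing else left).
So: house 1 = peridot/brown/knitting/peaches, house 2 = jade/blue/reading/grapes, house 3 = onyx/gray/photography/kiwis, house 4 = garnet/orange/origami/mangoes.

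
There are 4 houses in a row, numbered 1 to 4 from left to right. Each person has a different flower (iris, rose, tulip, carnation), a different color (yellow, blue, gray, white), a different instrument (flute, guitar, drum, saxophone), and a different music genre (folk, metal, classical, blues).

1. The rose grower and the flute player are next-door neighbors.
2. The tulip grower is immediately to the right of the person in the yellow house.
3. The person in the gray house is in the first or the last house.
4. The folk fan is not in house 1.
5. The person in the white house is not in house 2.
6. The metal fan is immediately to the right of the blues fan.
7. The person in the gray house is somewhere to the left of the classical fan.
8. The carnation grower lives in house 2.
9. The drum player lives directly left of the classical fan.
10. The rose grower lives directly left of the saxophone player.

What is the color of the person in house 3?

yellow

From clue 7, the person in the gray house must be in house 1.
Clue 8 places the carnation grower in house 2.
House 1's music genre must be blues (nothing else left).
Clue 6: the metal fan is in house 2.
House 1's instrument must be guitar (nothing else left).
House 3's instrument must be drum (nothing else left).
By clue 9, the classical fan is in house 4.
That leaves folk as the music genre for house 3.
The rose grower is narrowed to house 1 or 3; consider each.
Placing it in house 1 leads to a contradiction, so it's in house 3.
Clue 10: the saxophone player is in house 4.
That leaves iris as the flower for house 1.
So house 4 gets tulip for flower.
House 2 instrument: only flute fits.
By clue 2, the person in the yellow house is in house 3.
That leaves blue as the color for house 2.
The only color still possible for house 4 is white.
So: house 1 = iris/gray/guitar/blues, house 2 = carnation/blue/flute/metal, house 3 = rose/yellow/drum/folk, house 4 = tulip/white/saxophone/classical.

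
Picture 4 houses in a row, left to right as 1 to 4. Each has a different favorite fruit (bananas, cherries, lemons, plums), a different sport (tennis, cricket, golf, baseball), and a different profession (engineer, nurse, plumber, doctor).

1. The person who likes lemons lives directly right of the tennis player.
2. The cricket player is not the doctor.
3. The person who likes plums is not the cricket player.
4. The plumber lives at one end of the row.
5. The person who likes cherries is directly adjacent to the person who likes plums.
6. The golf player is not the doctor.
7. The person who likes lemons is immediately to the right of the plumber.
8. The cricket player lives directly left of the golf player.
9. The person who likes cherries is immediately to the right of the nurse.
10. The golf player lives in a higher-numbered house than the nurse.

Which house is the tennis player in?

1

Clue 7: the person who likes lemons is in house 2.
From clue 7, the plumber must be in house 1.
The tennis player is in house 1 (clue 1).
House 1 favorite fruit: only bananas fits.
The person who likes cherries is narrowed to house 3 or 4; consider each.
Placing it in house 4 leads to a contradiction, so it's in house 3.
Clue 5: the person who likes plums is in house 4.
From clue 9, the nurse must be in house 2.
The cricket player is narrowed to house 2 or 3; consider each.
Placing it in house 3 leads to a contradiction, so it's in house 2.
Clue 8: the golf player is in house 3.
The only sport still possible for house 4 is baseball.
From clue 6, the doctor must be in house 4.
The only profession still possible for house 3 is engineer.
So: house 1 = bananas/tennis/plumber, house 2 = lemons/cricket/nurse, house 3 = cherries/golf/engineer, house 4 = plums/baseball/doctor.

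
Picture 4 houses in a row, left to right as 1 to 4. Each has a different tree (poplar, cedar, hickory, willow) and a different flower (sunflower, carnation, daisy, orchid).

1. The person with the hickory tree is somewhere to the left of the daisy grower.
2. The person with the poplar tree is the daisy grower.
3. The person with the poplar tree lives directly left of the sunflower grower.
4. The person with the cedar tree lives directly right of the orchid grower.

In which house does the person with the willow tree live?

The person with the hickory tree is narrowed to house 1 or 2; consider each.
Placing it in house 2 leads to a contradiction, so it's in house 1.
The person with the poplar tree is narrowed to house 2 or 3; consider each.
Placing it in house 2 leads to a contradiction, so it's in house 3.
The daisy grower is in house 3 (clue 2).
Clue 3 places the sunflower grower in house 4.
From clue 4, the person with the cedar tree must be in house 2.
From clue 4, the orchid grower must be in house 1.
House 4 tree: only willow fits.
The only flower still possible for house 2 is carnation.
So: house 1 = hickory/orchid, house 2 = cedar/carnation, house 3 = poplar/daisy, house 4 = willow/sunflower.

4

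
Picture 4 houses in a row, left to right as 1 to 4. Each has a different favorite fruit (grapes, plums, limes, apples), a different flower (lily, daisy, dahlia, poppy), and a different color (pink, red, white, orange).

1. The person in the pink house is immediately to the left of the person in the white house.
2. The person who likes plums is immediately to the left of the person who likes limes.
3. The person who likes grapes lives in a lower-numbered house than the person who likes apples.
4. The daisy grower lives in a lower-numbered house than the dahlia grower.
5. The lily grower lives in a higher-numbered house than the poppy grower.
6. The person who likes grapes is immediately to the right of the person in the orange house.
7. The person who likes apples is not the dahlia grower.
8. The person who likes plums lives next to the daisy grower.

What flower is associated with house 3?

dahlia

So house 1 gets plums for favorite fruit.
From clue 2, the person who likes limes must be in house 2.
From clue 8, the daisy grower must be in house 2.
House 4 favorite fruit: only apples fits.
That leaves poppy as the flower for house 1.
The person in the orange house is in house 2 (clue 6).
From clue 7, the dahlia grower must be in house 3.
So house 3 gets grapes for favorite fruit.
The only flower still possible for house 4 is lily.
From clue 1, the person in the pink house must be in house 3.
Clue 1 places the person in the white house in house 4.
House 1 color: only red fits.
So: house 1 = plums/poppy/red, house 2 = limes/daisy/orange, house 3 = grapes/dahlia/pink, house 4 = apples/lily/white.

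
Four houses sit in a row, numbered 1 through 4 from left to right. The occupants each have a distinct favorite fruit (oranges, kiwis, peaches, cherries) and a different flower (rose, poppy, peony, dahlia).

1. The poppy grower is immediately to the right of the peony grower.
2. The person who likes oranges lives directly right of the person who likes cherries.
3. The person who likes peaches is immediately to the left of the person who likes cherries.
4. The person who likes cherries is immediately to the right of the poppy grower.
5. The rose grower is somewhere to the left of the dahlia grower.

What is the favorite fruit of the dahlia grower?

The person who likes cherries is in house 3 (clue 4).
Clue 4 places the poppy grower in house 2.
House 4's flower must be dahlia (nothing else left).
From clue 1, the peony grower must be in house 1.
Clue 2 places the person who likes oranges in house 4.
The person who likes peaches is in house 2 (clue 3).
So house 1 gets kiwis for favorite fruit.
House 3's flower must be rose (nothing else left).
So: house 1 = kiwis/peony, house 2 = peaches/poppy, house 3 = cherries/rose, house 4 = oranges/dahlia.

oranges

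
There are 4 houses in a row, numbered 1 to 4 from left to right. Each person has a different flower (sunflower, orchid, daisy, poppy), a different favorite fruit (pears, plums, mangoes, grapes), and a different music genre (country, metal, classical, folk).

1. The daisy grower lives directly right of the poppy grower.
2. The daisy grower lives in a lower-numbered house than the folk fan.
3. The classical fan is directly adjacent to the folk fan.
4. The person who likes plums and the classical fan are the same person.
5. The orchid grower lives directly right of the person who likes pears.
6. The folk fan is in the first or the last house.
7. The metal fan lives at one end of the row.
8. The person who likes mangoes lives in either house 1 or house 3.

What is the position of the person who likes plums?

3

The folk fan is in house 4 (clue 6).
By clue 3, the classical fan is in house 3.
Clue 4: the person who likes plums is in house 3.
So house 1 gets mangoes for favorite fruit.
That leaves grapes as the favorite fruit for house 4.
That leaves metal as the music genre for house 1.
House 2's music genre must be country (nothing else left).
By clue 5, the orchid grower is in house 3.
So house 1 gets poppy for flower.
That leaves daisy as the flower for house 2.
The only flower still possible for house 4 is sunflower.
The only favorite fruit still possible for house 2 is pears.
So: house 1 = poppy/mangoes/metal, house 2 = daisy/pears/country, house 3 = orchid/plums/classical, house 4 = sunflower/grapes/folk.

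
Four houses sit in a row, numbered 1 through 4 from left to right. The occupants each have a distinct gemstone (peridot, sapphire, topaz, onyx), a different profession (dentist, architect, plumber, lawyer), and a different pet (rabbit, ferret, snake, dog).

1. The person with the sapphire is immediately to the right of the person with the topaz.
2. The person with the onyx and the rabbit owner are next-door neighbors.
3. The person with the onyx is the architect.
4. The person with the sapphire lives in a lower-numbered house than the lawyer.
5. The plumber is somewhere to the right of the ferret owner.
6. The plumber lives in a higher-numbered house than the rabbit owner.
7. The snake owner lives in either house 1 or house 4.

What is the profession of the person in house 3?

plumber

The person with the sapphire is narrowed to house 2 or 3; consider each.
Placing it in house 2 leads to a contradiction, so it's in house 3.
The person with the topaz is in house 2 (clue 1).
By clue 4, the lawyer is in house 4.
The person with the onyx is in house 1 (clue 3).
Clue 3: the architect is in house 1.
The plumber is in house 3 (clue 6).
Clue 6: the rabbit owner is in house 2.
That leaves peridot as the gemstone for house 4.
So house 2 gets dentist for profession.
That leaves ferret as the pet for house 1.
So house 3 gets dog for pet.
That leaves snake as the pet for house 4.
So: house 1 = onyx/architect/ferret, house 2 = topaz/dentist/rabbit, house 3 = sapphire/plumber/dog, house 4 = peridot/lawyer/snake.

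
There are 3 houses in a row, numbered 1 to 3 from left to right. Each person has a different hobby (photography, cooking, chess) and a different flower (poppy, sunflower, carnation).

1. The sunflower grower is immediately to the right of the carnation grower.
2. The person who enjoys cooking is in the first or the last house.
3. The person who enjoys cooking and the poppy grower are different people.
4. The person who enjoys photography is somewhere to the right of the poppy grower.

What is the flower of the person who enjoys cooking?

House 3's flower must be sunflower (nothing else left).
The carnation grower is in house 2 (clue 1).
So house 1 gets poppy for flower.
From clue 3, the person who enjoys cooking must be in house 3.
So house 1 gets chess for hobby.
House 2 hobby: only photography fits.
So: house 1 = chess/poppy, house 2 = photography/carnation, house 3 = cooking/sunflower.

sunflower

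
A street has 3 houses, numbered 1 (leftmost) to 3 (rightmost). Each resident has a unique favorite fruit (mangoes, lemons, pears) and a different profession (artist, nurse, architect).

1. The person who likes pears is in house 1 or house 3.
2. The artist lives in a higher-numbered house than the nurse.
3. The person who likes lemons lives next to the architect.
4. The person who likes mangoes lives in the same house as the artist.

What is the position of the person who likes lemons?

2

The person who likes mangoes is narrowed to house 2 or 3; consider each.
Placing it in house 2 leads to a contradiction, so it's in house 3.
Clue 4: the artist is in house 3.
House 1's favorite fruit must be pears (nothing else left).
So house 2 gets lemons for favorite fruit.
Clue 3: the architect is in house 1.
House 2 profession: only nurse fits.
So: house 1 = pears/architect, house 2 = lemons/nurse, house 3 = mangoes/artist.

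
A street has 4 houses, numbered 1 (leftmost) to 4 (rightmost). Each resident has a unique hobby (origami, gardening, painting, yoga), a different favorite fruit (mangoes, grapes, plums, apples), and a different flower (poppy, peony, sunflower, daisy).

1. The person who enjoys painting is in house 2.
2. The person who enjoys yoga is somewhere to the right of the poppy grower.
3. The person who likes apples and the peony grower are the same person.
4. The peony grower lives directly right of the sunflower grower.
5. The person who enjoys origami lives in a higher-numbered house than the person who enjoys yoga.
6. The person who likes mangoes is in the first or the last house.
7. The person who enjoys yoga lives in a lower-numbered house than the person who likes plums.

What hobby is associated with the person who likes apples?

The person who enjoys painting is in house 2 (clue 1).
That leaves gardening as the hobby for house 1.
The only hobby still possible for house 3 is yoga.
House 4's hobby must be origami (nothing else left).
From clue 7, the person who likes plums must be in house 4.
That leaves mangoes as the favorite fruit for house 1.
That leaves daisy as the flower for house 4.
House 3's flower must be peony (nothing else left).
Clue 3 places the person who likes apples in house 3.
From clue 4, the sunflower grower must be in house 2.
House 2 favorite fruit: only grapes fits.
So house 1 gets poppy for flower.
So: house 1 = gardening/mangoes/poppy, house 2 = painting/grapes/sunflower, house 3 = yoga/apples/peony, house 4 = origami/plums/daisy.

yoga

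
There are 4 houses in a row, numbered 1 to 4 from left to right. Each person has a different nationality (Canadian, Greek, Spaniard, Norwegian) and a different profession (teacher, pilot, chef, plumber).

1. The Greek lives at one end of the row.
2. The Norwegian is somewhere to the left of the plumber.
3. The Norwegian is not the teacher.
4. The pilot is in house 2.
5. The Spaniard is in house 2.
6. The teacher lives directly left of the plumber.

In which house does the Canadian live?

3

From clue 4, the pilot must be in house 2.
The Spaniard is in house 2 (clue 5).
From clue 6, the teacher must be in house 3.
The plumber is in house 4 (clue 6).
That leaves chef as the profession for house 1.
The Norwegian is in house 1 (clue 3).
The only nationality still possible for house 3 is Canadian.
That leaves Greek as the nationality for house 4.
So: house 1 = Norwegian/chef, house 2 = Spaniard/pilot, house 3 = Canadian/teacher, house 4 = Greek/plumber.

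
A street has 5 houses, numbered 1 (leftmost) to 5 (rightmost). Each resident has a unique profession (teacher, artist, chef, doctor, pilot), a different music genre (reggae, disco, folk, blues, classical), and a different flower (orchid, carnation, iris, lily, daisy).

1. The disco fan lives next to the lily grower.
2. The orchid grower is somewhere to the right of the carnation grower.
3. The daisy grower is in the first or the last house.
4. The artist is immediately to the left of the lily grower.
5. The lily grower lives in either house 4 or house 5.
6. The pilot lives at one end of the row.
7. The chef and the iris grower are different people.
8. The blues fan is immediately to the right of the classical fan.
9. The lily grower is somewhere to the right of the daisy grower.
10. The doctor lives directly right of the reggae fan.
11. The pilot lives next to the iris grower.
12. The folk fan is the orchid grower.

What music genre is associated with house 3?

By clue 9, the daisy grower is in house 1.
The artist is narrowed to house 3 or 4; consider each.
Placing it in house 4 leads to a contradiction, so it's in house 3.
The lily grower is in house 4 (clue 4).
House 5's flower must be orchid (nothing else left).
By clue 11, the pilot is in house 1.
Clue 12: the folk fan is in house 5.
House 2's flower must be iris (nothing else left).
House 3's flower must be carnation (nothing else left).
The only music genre still possible for house 3 is disco.
Clue 8: the blues fan is in house 2.
From clue 8, the classical fan must be in house 1.
House 4's music genre must be reggae (nothing else left).
By clue 10, the doctor is in house 5.
So house 2 gets teacher for profession.
House 4's profession must be chef (nothing else left).
So: house 1 = pilot/classical/daisy, house 2 = teacher/blues/iris, house 3 = artist/disco/carnation, house 4 = chef/reggae/lily, house 5 = doctor/folk/orchid.

disco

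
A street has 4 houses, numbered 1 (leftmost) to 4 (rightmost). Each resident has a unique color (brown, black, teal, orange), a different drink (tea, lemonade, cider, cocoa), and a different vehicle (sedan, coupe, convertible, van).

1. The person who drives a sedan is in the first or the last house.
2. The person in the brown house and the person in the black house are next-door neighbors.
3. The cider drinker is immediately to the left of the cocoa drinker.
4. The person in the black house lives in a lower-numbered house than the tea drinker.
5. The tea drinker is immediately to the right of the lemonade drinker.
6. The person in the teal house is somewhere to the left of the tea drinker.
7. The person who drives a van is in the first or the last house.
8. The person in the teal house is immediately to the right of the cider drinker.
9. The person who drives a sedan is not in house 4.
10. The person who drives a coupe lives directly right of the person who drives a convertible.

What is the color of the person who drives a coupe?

Clue 9 places the person who drives a sedan in house 1.
The only vehicle still possible for house 4 is van.
Clue 10 places the person who drives a coupe in house 3.
The person who drives a convertible is in house 2 (clue 10).
House 4 drink: only tea fits.
The lemonade drinker is in house 3 (clue 5).
So house 1 gets cider for drink.
That leaves cocoa as the drink for house 2.
By clue 8, the person in the teal house is in house 2.
The person in the brown house is in house 4 (clue 2).
Clue 2: the person in the black house is in house 3.
House 1 color: only orange fits.
So: house 1 = orange/cider/sedan, house 2 = teal/cocoa/convertible, house 3 = black/lemonade/coupe, house 4 = brown/tea/van.

black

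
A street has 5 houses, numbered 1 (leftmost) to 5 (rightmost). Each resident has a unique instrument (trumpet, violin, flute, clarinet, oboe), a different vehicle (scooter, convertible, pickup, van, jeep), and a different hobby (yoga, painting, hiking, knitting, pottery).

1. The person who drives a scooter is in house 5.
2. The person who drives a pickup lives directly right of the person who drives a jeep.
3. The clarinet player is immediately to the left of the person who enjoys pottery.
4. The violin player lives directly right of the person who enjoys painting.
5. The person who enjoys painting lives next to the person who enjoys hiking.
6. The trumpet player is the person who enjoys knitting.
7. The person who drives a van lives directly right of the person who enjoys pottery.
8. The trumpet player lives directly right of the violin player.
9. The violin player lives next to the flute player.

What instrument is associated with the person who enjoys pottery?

oboe

Clue 1: the person who drives a scooter is in house 5.
The clarinet player is narrowed to house 1 or 2; consider each.
Placing it in house 2 leads to a contradiction, so it's in house 1.
Clue 3 places the person who enjoys pottery in house 2.
The person who drives a van is in house 3 (clue 7).
The person who drives a pickup is in house 2 (clue 2).
By clue 2, the person who drives a jeep is in house 1.
Clue 5 places the person who enjoys painting in house 3.
Clue 5 places the person who enjoys hiking in house 4.
So house 4 gets convertible for vehicle.
House 1's hobby must be yoga (nothing else left).
House 5 hobby: only knitting fits.
Clue 4: the violin player is in house 4.
From clue 6, the trumpet player must be in house 5.
House 2 instrument: only oboe fits.
House 3 instrument: only flute fits.
So: house 1 = clarinet/jeep/yoga, house 2 = oboe/pickup/pottery, house 3 = flute/van/painting, house 4 = violin/convertible/hiking, house 5 = trumpet/scooter/knitting.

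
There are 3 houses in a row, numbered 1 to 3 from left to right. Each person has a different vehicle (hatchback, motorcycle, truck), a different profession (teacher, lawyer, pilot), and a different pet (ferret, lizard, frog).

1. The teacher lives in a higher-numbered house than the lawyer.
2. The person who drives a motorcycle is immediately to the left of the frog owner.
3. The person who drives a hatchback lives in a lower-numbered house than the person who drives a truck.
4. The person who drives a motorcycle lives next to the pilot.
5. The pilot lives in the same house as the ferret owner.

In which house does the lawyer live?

The only vehicle still possible for house 3 is truck.
The person who drives a hatchback is narrowed to house 1 or 2; consider each.
Placing it in house 2 leads to a contradiction, so it's in house 1.
That leaves motorcycle as the vehicle for house 2.
From clue 2, the frog owner must be in house 3.
So house 2 gets lizard for pet.
Clue 5 places the pilot in house 1.
House 3 profession: only teacher fits.
The only pet still possible for house 1 is ferret.
The only profession still possible for house 2 is lawyer.
So: house 1 = hatchback/pilot/ferret, house 2 = motorcycle/lawyer/lizard, house 3 = truck/teacher/frog.

2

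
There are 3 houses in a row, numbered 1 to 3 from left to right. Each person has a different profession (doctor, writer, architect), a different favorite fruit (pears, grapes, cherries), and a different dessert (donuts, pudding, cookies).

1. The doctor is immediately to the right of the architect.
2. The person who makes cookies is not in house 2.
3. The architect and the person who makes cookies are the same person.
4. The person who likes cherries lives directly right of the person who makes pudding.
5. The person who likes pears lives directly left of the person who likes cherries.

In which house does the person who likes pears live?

2

Clue 3: the architect is in house 1.
Clue 3 places the person who makes cookies in house 1.
House 3's dessert must be donuts (nothing else left).
The doctor is in house 2 (clue 1).
From clue 4, the person who likes cherries must be in house 3.
From clue 5, the person who likes pears must be in house 2.
House 3's profession must be writer (nothing else left).
The only favorite fruit still possible for house 1 is grapes.
So house 2 gets pudding for dessert.
So: house 1 = architect/grapes/cookies, house 2 = doctor/pears/pudding, house 3 = writer/cherries/donuts.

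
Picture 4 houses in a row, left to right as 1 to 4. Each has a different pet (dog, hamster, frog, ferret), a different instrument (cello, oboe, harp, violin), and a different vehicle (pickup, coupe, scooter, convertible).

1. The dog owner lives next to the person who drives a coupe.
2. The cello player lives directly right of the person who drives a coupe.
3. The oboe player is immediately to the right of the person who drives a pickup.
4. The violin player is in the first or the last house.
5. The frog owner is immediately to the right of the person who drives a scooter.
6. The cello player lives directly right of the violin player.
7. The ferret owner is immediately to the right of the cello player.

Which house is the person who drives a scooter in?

By clue 6, the cello player is in house 2.
Clue 6: the violin player is in house 1.
By clue 7, the ferret owner is in house 3.
So house 4 gets convertible for vehicle.
Clue 2 places the person who drives a coupe in house 1.
The only vehicle still possible for house 2 is pickup.
So house 3 gets scooter for vehicle.
Clue 1: the dog owner is in house 2.
The oboe player is in house 3 (clue 3).
The frog owner is in house 4 (clue 5).
House 1 pet: only hamster fits.
That leaves harp as the instrument for house 4.
So: house 1 = hamster/violin/coupe, house 2 = dog/cello/pickup, house 3 = ferret/oboe/scooter, house 4 = frog/harp/convertible.

3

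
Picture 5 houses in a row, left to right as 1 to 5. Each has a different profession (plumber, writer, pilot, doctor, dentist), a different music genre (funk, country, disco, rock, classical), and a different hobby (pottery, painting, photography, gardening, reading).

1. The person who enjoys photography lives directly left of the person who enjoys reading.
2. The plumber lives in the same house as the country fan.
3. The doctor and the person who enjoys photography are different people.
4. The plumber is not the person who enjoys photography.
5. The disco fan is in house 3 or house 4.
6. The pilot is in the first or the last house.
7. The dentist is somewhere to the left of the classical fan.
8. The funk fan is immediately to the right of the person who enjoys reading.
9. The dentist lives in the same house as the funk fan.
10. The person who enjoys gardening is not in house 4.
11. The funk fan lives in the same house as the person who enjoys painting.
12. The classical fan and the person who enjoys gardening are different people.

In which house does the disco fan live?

The dentist is narrowed to house 3 or 4; consider each.
Placing it in house 3 leads to a contradiction, so it's in house 4.
The classical fan is in house 5 (clue 7).
From clue 9, the funk fan must be in house 4.
By clue 11, the person who enjoys painting is in house 4.
That leaves disco as the music genre for house 3.
House 5's hobby must be pottery (nothing else left).
Clue 8 places the person who enjoys reading in house 3.
By clue 1, the person who enjoys photography is in house 2.
Clue 4 places the plumber in house 1.
So house 2 gets writer for profession.
House 3 profession: only doctor fits.
That leaves pilot as the profession for house 5.
The only hobby still possible for house 1 is gardening.
The country fan is in house 1 (clue 2).
House 2's music genre must be rock (nothing else left).
So: house 1 = plumber/country/gardening, house 2 = writer/rock/photography, house 3 = doctor/disco/reading, house 4 = dentist/funk/painting, house 5 = pilot/classical/pottery.

3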